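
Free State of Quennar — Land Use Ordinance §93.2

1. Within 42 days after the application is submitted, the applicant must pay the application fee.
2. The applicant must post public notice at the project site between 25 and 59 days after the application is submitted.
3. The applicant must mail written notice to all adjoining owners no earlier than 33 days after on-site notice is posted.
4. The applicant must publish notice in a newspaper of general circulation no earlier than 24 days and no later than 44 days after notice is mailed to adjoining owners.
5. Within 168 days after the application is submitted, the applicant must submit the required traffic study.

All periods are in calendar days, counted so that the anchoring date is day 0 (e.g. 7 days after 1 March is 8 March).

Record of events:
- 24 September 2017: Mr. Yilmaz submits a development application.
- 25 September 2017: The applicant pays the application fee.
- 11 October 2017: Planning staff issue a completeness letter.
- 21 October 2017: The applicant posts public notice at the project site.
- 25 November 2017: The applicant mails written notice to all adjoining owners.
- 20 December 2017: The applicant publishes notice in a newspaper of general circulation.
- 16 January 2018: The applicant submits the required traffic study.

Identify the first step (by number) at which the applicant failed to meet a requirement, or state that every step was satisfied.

None — every step was satisfied

Step 1: 42 days after 24 September 2017 (when the application is submitted) is 5 November 2017; done 25 September 2017 — timely.
Step 2: the window is 25–59 days after 24 September 2017 (when the application is submitted), so 19 October 2017 through 22 November 2017; 21 October 2017 falls inside that range.
Step 3: the earliest permitted date is 33 days after 21 October 2017 (when on-site notice is posted), i.e. 23 November 2017; done 25 November 2017 — permitted.
Step 4: the window is 24–44 days after 25 November 2017 (when notice is mailed to adjoining owners), so 19 December 2017 through 8 January 2018; done 20 December 2017, which is between those dates.
Step 5: 168 days after 24 September 2017 (when the application is submitted) is 11 March 2018; 16 January 2018 is within that limit.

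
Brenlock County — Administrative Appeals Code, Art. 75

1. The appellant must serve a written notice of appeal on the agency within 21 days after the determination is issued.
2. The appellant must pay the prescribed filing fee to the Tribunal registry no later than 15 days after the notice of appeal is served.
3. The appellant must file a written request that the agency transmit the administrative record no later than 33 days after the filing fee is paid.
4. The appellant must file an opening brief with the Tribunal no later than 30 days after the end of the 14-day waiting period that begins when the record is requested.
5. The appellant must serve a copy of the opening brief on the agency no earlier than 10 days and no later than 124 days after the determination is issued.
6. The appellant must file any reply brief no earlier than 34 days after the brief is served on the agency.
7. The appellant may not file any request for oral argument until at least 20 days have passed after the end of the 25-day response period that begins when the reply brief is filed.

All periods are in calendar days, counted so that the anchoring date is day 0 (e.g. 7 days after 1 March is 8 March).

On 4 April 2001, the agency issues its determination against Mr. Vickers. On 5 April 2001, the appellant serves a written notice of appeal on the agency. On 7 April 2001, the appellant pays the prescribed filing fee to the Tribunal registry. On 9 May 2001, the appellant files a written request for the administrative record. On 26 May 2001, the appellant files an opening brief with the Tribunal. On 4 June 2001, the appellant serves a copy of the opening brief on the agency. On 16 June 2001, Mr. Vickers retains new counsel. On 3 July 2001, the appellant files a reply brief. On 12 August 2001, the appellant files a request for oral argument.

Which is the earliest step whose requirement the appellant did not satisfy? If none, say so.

Step 6

(1) due by 4 April 2001 + 21 days = 25 April 2001; 5 April 2001 is within that limit.
(2) due by 5 April 2001 + 15 days = 20 April 2001; 7 April 2001 is within that limit.
(3) due by 7 April 2001 + 33 days = 10 May 2001; 9 May 2001 is within that limit.
(4) due by 23 May 2001 + 30 days = 22 June 2001; completed 26 May 2001, before the deadline.
(5) the permitted window runs from 4 April 2001 + 10 = 14 April 2001 to 4 April 2001 + 124 = 6 August 2001; done 4 June 2001, which is between those dates.
(6) permitted from 4 June 2001 + 34 days = 8 July 2001 onward; done 3 July 2001 — 5 days too early.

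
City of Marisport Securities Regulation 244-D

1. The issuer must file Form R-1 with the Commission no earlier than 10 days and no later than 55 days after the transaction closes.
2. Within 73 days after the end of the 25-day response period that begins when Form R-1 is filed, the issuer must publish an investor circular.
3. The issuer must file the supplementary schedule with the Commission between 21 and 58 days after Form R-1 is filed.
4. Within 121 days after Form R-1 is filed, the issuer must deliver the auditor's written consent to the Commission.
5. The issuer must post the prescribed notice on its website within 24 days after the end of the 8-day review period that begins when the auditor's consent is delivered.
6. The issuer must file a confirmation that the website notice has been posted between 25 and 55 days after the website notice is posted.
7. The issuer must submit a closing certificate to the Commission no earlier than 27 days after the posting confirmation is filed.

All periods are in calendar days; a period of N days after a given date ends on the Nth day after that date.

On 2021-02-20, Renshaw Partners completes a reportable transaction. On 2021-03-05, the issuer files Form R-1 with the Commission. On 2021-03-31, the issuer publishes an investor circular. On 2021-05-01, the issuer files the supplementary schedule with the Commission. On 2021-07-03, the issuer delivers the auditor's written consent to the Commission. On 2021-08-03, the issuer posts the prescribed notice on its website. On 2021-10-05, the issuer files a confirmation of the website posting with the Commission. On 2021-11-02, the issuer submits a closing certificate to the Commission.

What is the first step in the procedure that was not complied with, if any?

Step 6

Step 1 — 10 and 55 days from 2021-02-20 (when the transaction closes) are 2021-03-02 and 2021-04-16 respectively; done 2021-03-05, which is between those dates.
Step 2 — counting 73 days from 2021-03-30 (end of the 25-day response period, which began when Form R-1 is filed on 2021-03-05) gives a deadline of 2021-06-11; 2021-03-31 is within that limit.
Step 3 — 21 and 58 days from 2021-03-05 (when Form R-1 is filed) are 2021-03-26 and 2021-05-02 respectively; 2021-05-01 falls inside that range.
Step 4 — counting 121 days from 2021-03-05 (when Form R-1 is filed) gives a deadline of 2021-07-04; 2021-07-03 is within that limit.
Step 5 — counting 24 days from 2021-07-11 (end of the 8-day review period, which began when the auditor's consent is delivered on 2021-07-03) gives a deadline of 2021-08-04; 2021-08-03 is within that limit.
Step 6 — 25 and 55 days from 2021-08-03 (when the website notice is posted) are 2021-08-28 and 2021-09-27 respectively; 2021-10-05 is 8 days past the end of the window.
The procedure was therefore not followed at step 6.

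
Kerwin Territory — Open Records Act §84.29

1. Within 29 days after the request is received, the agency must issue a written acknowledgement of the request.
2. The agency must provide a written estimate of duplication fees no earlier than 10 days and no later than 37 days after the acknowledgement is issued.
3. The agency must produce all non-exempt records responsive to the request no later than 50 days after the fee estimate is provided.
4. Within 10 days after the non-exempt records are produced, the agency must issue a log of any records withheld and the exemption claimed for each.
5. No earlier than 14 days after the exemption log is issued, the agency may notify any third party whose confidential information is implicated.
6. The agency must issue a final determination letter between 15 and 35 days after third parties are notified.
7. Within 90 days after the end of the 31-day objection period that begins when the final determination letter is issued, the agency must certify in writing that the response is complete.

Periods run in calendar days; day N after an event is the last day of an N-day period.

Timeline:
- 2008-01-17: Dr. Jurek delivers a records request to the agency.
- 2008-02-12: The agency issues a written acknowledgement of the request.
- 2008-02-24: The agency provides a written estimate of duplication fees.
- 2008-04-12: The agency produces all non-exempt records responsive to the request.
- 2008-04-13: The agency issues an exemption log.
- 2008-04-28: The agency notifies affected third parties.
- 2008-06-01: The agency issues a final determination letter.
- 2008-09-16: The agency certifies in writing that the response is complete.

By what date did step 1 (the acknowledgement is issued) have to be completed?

Step 1 runs from 2008-01-17, when the request is received. 29 days after 2008-01-17 is 2008-02-15.

2008-02-15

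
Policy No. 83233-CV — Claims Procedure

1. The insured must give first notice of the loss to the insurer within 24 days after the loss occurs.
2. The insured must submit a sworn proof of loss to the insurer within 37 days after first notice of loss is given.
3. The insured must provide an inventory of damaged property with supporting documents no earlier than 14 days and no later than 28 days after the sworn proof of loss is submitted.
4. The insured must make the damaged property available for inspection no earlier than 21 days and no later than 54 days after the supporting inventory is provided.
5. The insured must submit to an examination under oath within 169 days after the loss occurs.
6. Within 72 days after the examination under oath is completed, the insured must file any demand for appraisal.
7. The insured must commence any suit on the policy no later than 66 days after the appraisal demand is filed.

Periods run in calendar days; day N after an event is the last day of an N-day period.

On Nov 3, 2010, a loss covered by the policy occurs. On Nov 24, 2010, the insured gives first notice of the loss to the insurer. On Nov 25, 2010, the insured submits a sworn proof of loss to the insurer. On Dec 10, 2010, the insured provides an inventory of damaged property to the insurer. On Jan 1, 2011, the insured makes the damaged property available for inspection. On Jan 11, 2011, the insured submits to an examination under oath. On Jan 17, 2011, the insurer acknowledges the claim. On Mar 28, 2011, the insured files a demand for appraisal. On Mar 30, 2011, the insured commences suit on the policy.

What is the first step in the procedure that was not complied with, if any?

Step 6

(1) due by Nov 3, 2010 + 24 days = Nov 27, 2010; Nov 24, 2010 is within that limit.
(2) due by Nov 24, 2010 + 37 days = Dec 31, 2010; completed Nov 25, 2010, before the deadline.
(3) the permitted window runs from Nov 25, 2010 + 14 = Dec 9, 2010 to Nov 25, 2010 + 28 = Dec 23, 2010; done Dec 10, 2010 — within the window.
(4) the permitted window runs from Dec 10, 2010 + 21 = Dec 31, 2010 to Dec 10, 2010 + 54 = Feb 2, 2011; Jan 1, 2011 falls inside that range.
(5) due by Nov 3, 2010 + 169 days = Apr 21, 2011; Jan 11, 2011 is within that limit.
(6) due by Jan 11, 2011 + 72 days = Mar 24, 2011; done Mar 28, 2011 — 4 days late.
No need to go further; step 6 was not satisfied.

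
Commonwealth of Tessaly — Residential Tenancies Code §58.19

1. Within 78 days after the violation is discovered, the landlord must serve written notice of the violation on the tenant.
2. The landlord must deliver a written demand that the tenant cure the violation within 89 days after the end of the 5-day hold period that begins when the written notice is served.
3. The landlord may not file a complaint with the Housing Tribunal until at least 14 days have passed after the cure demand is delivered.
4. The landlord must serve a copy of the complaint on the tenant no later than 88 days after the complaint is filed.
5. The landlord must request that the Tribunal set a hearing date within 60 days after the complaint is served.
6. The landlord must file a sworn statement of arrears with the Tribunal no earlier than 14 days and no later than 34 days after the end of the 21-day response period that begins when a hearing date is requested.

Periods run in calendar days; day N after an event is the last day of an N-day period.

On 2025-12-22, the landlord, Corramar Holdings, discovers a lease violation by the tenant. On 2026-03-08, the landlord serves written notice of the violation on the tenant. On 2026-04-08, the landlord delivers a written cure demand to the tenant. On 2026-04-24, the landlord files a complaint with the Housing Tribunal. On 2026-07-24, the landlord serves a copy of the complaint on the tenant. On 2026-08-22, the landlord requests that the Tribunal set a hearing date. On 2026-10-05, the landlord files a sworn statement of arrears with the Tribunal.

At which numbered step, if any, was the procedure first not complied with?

Step 1 — counting 78 days from 2025-12-22 (when the violation is discovered) gives a deadline of 2026-03-10; done 2026-03-08 — timely.
Step 2 — counting 89 days from 2026-03-13 (end of the 5-day hold period, which began when the written notice is served on 2026-03-08) gives a deadline of 2026-06-10; done 2026-04-08 — timely.
Step 3 — must wait 14 days from 2026-04-08 (when the cure demand is delivered), so not before 2026-04-22; done 2026-04-24, after the minimum wait.
Step 4 — counting 88 days from 2026-04-24 (when the complaint is filed) gives a deadline of 2026-07-21; 2026-07-24 misses that deadline by 3 days.
The analysis stops there.

Step 4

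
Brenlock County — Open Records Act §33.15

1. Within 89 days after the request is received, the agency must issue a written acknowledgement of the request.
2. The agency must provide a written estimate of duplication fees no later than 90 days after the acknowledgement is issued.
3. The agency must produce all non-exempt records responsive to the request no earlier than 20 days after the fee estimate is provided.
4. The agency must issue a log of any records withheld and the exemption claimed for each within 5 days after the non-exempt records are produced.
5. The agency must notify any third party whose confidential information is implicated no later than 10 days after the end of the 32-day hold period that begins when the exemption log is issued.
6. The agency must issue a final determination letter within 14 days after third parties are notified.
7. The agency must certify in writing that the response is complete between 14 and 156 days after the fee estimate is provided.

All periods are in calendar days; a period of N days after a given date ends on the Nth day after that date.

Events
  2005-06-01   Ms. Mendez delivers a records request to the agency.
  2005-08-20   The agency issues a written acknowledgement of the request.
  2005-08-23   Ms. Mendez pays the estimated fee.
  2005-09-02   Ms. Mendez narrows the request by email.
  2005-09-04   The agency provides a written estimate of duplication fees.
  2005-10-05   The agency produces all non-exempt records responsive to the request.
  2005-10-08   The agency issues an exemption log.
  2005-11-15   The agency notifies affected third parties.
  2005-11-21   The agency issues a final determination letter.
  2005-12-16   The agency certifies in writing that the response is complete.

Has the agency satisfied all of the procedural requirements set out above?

Yes

Step 1: 89 days after 2005-06-01 (when the request is received) is 2005-08-29; 2005-08-20 is within that limit.
Step 2: 90 days after 2005-08-20 (when the acknowledgement is issued) is 2005-11-18; completed 2005-09-04, before the deadline.
Step 3: the earliest permitted date is 20 days after 2005-09-04 (when the fee estimate is provided), i.e. 2005-09-24; done 2005-10-05 — permitted.
Step 4: 5 days after 2005-10-05 (when the non-exempt records are produced) is 2005-10-10; done 2005-10-08 — timely.
Step 5: 10 days after 2005-11-09 (end of the 32-day hold period, which began when the exemption log is issued on 2005-10-08) is 2005-11-19; completed 2005-11-15, before the deadline.
Step 6: 14 days after 2005-11-15 (when third parties are notified) is 2005-11-29; done 2005-11-21 — timely.
Step 7: the window is 14–156 days after 2005-09-04 (when the fee estimate is provided), so 2005-09-18 through 2006-02-07; 2005-12-16 falls inside that range.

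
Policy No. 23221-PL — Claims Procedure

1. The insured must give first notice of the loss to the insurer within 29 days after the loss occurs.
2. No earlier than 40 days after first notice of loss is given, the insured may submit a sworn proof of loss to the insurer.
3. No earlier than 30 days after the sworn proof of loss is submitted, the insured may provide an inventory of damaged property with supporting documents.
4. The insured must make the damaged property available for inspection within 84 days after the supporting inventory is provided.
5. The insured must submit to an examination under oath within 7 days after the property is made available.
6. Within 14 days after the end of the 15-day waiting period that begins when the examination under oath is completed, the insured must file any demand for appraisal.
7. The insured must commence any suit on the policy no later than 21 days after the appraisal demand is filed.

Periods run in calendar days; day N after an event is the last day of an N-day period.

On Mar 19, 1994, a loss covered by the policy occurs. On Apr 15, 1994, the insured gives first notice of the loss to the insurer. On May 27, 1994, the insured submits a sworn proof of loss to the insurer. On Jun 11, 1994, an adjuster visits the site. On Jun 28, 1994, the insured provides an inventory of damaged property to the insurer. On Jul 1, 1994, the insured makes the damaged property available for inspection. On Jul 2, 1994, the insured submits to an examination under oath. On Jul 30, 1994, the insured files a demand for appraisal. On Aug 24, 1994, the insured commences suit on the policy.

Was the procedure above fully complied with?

No

(1) due by Mar 19, 1994 + 29 days = Apr 17, 1994; done Apr 15, 1994 — timely.
(2) permitted from Apr 15, 1994 + 40 days = May 25, 1994 onward; May 27, 1994 is on or after that date.
(3) permitted from May 27, 1994 + 30 days = Jun 26, 1994 onward; Jun 28, 1994 is on or after that date.
(4) due by Jun 28, 1994 + 84 days = Sep 20, 1994; done Jul 1, 1994 — timely.
(5) due by Jul 1, 1994 + 7 days = Jul 8, 1994; Jul 2, 1994 is within that limit.
(6) due by Jul 17, 1994 + 14 days = Jul 31, 1994; completed Jul 30, 1994, before the deadline.
(7) due by Jul 30, 1994 + 21 days = Aug 20, 1994; done Aug 24, 1994 — 4 days late.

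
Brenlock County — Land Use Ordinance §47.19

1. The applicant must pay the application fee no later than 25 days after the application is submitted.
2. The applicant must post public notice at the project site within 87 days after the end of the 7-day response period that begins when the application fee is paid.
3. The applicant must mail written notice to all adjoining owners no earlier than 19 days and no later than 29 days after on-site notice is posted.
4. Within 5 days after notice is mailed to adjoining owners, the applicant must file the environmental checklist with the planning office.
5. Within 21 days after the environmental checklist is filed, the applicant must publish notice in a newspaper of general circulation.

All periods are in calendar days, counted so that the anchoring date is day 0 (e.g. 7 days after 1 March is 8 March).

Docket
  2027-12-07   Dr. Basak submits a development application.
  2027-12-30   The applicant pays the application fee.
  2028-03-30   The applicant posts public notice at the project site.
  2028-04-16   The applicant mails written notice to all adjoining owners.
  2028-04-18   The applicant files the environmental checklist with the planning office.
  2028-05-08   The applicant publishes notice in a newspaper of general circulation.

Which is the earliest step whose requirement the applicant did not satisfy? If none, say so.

Step 3

Step 1: 25 days after 2027-12-07 (when the application is submitted) is 2028-01-01; completed 2027-12-30, before the deadline.
Step 2: 87 days after 2028-01-06 (end of the 7-day response period, which began when the application fee is paid on 2027-12-30) is 2028-04-02; completed 2028-03-30, before the deadline.
Step 3: the window is 19–29 days after 2028-03-30 (when on-site notice is posted), so 2028-04-18 through 2028-04-28; 2028-04-16 is 2 days too early.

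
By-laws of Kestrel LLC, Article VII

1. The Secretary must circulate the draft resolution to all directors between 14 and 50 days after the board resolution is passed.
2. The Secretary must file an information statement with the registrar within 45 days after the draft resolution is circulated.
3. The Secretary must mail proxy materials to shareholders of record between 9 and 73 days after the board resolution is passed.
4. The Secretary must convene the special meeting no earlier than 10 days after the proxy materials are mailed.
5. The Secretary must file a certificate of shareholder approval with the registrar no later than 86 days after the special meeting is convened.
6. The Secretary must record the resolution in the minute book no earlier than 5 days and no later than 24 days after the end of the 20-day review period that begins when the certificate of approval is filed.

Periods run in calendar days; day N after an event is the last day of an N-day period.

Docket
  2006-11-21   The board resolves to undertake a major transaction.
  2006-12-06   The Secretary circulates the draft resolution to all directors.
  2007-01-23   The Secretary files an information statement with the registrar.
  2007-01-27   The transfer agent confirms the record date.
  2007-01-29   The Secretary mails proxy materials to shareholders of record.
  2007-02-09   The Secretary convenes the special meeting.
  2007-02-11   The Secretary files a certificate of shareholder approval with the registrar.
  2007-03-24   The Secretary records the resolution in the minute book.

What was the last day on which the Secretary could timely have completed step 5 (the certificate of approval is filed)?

2007-05-06

Step 5 runs from 2007-02-09, when the special meeting is convened. 86 days after 2007-02-09 is 2007-05-06.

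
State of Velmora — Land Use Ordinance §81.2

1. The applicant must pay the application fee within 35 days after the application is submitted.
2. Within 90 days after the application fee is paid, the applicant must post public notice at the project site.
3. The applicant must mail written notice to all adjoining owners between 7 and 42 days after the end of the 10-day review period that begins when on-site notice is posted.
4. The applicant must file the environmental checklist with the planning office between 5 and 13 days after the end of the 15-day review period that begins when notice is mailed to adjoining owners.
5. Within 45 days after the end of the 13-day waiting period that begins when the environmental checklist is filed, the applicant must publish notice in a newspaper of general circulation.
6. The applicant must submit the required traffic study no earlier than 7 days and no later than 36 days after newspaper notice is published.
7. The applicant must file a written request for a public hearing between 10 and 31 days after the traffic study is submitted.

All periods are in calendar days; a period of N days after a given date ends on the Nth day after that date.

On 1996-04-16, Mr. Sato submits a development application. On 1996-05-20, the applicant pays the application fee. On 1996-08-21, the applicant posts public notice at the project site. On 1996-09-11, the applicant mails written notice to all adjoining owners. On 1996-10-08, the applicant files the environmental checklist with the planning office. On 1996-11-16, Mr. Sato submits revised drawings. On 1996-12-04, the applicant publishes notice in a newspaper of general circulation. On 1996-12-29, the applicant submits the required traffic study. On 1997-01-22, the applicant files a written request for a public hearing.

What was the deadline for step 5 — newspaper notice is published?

1996-12-05

The environmental checklist is filed on 1996-10-08; the 13-day waiting period therefore ends 1996-10-21, and step 5 runs from that date. 45 days after 1996-10-21 is 1996-12-05.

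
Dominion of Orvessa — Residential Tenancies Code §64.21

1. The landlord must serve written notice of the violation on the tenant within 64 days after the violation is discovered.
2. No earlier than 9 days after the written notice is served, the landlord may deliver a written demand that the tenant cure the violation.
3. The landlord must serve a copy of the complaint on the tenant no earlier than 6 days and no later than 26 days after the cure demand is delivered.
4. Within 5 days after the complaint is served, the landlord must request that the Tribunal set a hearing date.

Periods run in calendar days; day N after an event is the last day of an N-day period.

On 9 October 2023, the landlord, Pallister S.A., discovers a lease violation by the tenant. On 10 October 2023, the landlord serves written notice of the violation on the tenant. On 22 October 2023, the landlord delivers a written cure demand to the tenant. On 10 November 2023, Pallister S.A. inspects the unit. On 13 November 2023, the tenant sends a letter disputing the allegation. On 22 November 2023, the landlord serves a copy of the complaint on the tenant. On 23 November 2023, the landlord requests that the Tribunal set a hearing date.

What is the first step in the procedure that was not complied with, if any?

Step 3

(1) due by 9 October 2023 + 64 days = 12 December 2023; done 10 October 2023 — timely.
(2) permitted from 10 October 2023 + 9 days = 19 October 2023 onward; 22 October 2023 is on or after that date.
(3) the permitted window runs from 22 October 2023 + 6 = 28 October 2023 to 22 October 2023 + 26 = 17 November 2023; 22 November 2023 is 5 days past the end of the window.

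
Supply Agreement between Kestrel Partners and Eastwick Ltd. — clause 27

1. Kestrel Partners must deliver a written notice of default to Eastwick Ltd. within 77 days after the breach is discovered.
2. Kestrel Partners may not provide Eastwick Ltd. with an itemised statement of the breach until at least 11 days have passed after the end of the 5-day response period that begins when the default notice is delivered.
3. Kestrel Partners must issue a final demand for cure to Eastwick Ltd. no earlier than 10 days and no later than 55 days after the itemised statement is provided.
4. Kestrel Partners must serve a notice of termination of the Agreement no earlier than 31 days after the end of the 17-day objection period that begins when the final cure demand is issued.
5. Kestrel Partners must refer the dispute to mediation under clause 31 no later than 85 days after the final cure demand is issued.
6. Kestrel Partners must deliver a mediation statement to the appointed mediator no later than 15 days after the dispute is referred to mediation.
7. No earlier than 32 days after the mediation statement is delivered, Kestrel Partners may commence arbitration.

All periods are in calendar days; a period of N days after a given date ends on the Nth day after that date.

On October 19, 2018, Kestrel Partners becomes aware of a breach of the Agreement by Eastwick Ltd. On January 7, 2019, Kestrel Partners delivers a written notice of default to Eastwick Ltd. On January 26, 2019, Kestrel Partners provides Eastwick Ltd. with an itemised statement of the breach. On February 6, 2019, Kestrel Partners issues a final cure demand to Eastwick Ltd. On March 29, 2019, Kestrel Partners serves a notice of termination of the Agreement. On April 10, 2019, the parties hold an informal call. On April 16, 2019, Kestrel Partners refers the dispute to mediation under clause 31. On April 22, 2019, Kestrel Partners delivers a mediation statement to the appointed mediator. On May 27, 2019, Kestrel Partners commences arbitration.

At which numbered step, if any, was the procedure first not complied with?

Step 1: 77 days after October 19, 2018 (when the breach is discovered) is January 4, 2019; not done until January 7, 2019, 3 days after the deadline.

Step 1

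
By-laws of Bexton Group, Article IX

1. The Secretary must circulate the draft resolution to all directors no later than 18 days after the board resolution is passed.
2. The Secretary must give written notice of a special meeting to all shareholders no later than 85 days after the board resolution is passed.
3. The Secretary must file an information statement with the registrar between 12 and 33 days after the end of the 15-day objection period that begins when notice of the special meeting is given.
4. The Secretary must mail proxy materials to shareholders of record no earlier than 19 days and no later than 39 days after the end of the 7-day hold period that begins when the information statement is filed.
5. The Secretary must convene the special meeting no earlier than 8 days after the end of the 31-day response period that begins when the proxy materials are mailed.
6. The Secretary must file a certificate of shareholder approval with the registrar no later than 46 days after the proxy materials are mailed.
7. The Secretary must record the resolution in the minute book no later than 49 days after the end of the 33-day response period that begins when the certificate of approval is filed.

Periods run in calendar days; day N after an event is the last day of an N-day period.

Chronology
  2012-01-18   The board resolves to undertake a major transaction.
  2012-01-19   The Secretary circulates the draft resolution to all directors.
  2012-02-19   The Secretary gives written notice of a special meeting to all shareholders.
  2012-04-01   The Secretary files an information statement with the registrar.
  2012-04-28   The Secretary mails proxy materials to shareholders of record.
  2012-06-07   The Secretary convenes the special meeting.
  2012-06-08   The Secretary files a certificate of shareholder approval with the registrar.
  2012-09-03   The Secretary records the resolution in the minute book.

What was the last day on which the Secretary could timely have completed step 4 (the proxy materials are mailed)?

The information statement is filed on 2012-04-01; the 7-day hold period therefore ends 2012-04-08, and step 4 runs from that date. The window is 19–39 days after 2012-04-08; it closes on 2012-05-17.

2012-05-17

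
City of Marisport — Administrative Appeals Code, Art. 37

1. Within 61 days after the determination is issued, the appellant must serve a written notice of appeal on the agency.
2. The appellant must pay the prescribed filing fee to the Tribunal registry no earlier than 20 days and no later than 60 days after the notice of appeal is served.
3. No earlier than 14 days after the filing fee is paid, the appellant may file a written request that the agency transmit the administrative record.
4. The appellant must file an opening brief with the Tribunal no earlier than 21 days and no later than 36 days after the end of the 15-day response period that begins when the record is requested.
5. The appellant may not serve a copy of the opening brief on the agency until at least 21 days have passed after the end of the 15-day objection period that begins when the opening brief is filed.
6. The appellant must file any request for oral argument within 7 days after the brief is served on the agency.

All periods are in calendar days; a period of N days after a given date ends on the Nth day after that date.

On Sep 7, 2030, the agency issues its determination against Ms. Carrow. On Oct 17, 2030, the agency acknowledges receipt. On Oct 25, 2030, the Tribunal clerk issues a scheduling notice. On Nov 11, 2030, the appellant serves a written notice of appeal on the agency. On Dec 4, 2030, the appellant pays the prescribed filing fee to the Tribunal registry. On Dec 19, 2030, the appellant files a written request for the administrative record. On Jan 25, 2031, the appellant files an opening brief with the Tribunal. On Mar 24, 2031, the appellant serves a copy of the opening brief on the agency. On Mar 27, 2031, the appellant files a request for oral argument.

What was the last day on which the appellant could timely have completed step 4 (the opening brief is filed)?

Feb 8, 2031

The record is requested on Dec 19, 2030; the 15-day response period therefore ends Jan 3, 2031, and step 4 runs from that date. The window is 21–36 days after Jan 3, 2031; it closes on Feb 8, 2031.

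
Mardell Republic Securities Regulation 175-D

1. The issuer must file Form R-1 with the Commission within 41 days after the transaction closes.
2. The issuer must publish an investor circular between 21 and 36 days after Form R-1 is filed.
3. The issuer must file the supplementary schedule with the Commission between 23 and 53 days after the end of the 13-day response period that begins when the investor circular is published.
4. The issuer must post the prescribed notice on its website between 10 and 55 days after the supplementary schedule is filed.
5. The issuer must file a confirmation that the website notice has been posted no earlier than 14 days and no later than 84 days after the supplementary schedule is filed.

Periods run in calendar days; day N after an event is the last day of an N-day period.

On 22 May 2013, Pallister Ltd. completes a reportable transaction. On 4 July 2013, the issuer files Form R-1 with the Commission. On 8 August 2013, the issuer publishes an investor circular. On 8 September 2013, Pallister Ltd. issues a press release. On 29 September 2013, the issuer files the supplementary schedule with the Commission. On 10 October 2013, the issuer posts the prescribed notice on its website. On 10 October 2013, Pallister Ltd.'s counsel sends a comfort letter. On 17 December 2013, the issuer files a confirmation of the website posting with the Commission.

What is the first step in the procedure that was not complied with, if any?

Step 1

(1) due by 22 May 2013 + 41 days = 2 July 2013; done 4 July 2013 — 2 days late.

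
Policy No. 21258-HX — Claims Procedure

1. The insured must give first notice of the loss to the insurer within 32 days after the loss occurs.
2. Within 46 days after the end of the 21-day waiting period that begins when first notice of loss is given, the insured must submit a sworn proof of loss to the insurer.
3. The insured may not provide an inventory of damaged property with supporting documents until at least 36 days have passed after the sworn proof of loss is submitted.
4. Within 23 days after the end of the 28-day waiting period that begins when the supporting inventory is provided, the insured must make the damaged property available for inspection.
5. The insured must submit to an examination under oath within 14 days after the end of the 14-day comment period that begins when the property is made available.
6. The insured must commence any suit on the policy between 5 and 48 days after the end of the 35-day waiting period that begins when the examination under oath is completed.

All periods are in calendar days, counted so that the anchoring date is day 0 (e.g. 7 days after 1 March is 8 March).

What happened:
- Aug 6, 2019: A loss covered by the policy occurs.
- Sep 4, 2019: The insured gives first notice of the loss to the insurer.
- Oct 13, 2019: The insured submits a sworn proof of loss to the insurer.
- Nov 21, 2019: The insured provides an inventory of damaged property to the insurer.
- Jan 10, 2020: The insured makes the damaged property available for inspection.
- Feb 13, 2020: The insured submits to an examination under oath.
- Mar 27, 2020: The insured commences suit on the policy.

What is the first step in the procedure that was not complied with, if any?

Step 5

Step 1 — counting 32 days from Aug 6, 2019 (when the loss occurs) gives a deadline of Sep 7, 2019; completed Sep 4, 2019, before the deadline.
Step 2 — counting 46 days from Sep 25, 2019 (end of the 21-day waiting period, which began when first notice of loss is given on Sep 4, 2019) gives a deadline of Nov 10, 2019; completed Oct 13, 2019, before the deadline.
Step 3 — must wait 36 days from Oct 13, 2019 (when the sworn proof of loss is submitted), so not before Nov 18, 2019; done Nov 21, 2019 — permitted.
Step 4 — counting 23 days from Dec 19, 2019 (end of the 28-day waiting period, which began when the supporting inventory is provided on Nov 21, 2019) gives a deadline of Jan 11, 2020; Jan 10, 2020 is within that limit.
Step 5 — counting 14 days from Jan 24, 2020 (end of the 14-day comment period, which began when the property is made available on Jan 10, 2020) gives a deadline of Feb 7, 2020; not done until Feb 13, 2020, 6 days after the deadline.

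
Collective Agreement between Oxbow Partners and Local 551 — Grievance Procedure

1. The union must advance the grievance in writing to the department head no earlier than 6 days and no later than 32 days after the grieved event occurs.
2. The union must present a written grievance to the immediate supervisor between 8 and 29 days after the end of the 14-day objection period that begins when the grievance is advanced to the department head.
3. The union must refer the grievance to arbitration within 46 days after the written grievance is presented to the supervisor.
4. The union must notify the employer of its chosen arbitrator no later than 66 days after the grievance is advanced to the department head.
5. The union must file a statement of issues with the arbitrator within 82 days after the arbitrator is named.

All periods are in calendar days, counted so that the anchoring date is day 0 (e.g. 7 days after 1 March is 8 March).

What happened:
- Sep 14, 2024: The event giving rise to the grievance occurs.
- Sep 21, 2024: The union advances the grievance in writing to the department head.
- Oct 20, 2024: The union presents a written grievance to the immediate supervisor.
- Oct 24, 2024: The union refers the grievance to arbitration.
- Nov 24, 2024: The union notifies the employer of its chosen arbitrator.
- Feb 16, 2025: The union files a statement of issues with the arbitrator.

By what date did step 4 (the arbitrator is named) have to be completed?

Nov 26, 2024

Step 4 runs from Sep 21, 2024, when the grievance is advanced to the department head. 66 days after Sep 21, 2024 is Nov 26, 2024.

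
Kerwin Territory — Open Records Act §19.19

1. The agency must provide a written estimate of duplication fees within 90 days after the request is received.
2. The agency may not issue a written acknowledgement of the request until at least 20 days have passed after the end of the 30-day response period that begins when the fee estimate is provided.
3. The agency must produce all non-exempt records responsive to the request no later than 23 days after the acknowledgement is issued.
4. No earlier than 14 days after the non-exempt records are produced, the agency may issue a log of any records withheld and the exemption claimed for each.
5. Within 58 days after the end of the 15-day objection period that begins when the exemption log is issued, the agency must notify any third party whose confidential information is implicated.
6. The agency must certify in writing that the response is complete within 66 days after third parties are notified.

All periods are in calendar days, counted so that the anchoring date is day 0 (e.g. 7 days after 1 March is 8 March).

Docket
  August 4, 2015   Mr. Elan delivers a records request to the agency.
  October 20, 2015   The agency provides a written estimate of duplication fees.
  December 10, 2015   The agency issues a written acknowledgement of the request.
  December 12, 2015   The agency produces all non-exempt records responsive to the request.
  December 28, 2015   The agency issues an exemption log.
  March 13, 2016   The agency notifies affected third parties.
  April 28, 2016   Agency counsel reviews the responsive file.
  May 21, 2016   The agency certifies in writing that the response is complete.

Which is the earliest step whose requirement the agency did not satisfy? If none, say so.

Step 5

Step 1 — counting 90 days from August 4, 2015 (when the request is received) gives a deadline of November 2, 2015; done October 20, 2015 — timely.
Step 2 — must wait 20 days from November 19, 2015 (end of the 30-day response period, which began when the fee estimate is provided on October 20, 2015), so not before December 9, 2015; December 10, 2015 is on or after that date.
Step 3 — counting 23 days from December 10, 2015 (when the acknowledgement is issued) gives a deadline of January 2, 2016; completed December 12, 2015, before the deadline.
Step 4 — must wait 14 days from December 12, 2015 (when the non-exempt records are produced), so not before December 26, 2015; December 28, 2015 is on or after that date.
Step 5 — counting 58 days from January 12, 2016 (end of the 15-day objection period, which began when the exemption log is issued on December 28, 2015) gives a deadline of March 10, 2016; done March 13, 2016 — 3 days late.
That is the first point of non-compliance.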